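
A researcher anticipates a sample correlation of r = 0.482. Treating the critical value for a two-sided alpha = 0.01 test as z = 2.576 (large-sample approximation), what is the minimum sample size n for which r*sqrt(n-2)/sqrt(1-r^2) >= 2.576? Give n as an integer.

Need r·√(n−2)/√(1−r²) ≥ 2.576
√(n−2) ≥ 2.576·√(1−0.232324) / 0.482 = 2.576·0.876171 / 0.482 = 4.6826
n−2 ≥ 21.9267  ⇒  n ≥ 23.9267
Smallest integer n = 24

24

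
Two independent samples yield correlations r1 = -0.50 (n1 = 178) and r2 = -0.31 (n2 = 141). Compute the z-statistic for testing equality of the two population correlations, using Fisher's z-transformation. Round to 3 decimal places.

Fisher z-transforms: z1 = atanh(-0.50) = -0.549306, z2 = atanh(-0.31) = -0.320545; difference d = -0.228761
Var(d) = 1/175 + 1/138 = 0.0057143 + 0.0072464 = 0.0129607
z = d/√Var(d) = -0.228761 / √0.0129607 = -0.228761 / 0.113845 = -2.009

-2.009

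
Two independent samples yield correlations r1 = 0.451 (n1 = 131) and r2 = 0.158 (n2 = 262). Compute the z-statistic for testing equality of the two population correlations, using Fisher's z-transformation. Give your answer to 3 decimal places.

3.023

Fisher z-transforms: z1 = atanh(0.451) = 0.485955, z2 = atanh(0.158) = 0.159335; difference d = 0.326620
Var(d) = 1/128 + 1/259 = 0.0078125 + 0.0038610 = 0.0116735
z = d/√Var(d) = 0.326620 / √0.0116735 = 0.326620 / 0.108044 = 3.023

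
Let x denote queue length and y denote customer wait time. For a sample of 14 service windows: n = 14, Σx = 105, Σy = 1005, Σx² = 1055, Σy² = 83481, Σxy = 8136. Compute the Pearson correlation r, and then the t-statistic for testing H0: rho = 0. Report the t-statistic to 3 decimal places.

Numerator: nΣxy − (Σx)(Σy) = 14·8136 − (105)(1005) = 8379
Denominator: √[(nΣx²−(Σx)²)(nΣy²−(Σy)²)]
  nΣx²−(Σx)² = 14·1055 − 11025 = 3745;  nΣy²−(Σy)² = 14·83481 − 1010025 = 158709
  √(3745·158709) = √594365205 = 24379.6063
r = 8379 / 24379.6063 = 0.3437
t = r·√(n−2)/√(1−r²) = 0.3437·√12 / √(1−0.118130) = 1.190612 / 0.939079 = 1.268

1.268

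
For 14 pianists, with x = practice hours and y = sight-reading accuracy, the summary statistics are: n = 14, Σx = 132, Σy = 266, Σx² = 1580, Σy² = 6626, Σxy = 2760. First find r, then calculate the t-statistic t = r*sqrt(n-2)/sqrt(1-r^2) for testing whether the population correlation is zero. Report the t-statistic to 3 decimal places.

Numerator: nΣxy − (Σx)(Σy) = 14·2760 − (132)(266) = 3528
Denominator: √[(nΣx²−(Σx)²)(nΣy²−(Σy)²)]
  nΣx²−(Σx)² = 14·1580 − 17424 = 4696;  nΣy²−(Σy)² = 14·6626 − 70756 = 22008
  √(4696·22008) = √103349568 = 10166.0990
r = 3528 / 10166.0990 = 0.3470
t = r·√(n−2)/√(1−r²) = 0.3470·√12 / √(1−0.120409) = 1.202043 / 0.937865 = 1.282

1.282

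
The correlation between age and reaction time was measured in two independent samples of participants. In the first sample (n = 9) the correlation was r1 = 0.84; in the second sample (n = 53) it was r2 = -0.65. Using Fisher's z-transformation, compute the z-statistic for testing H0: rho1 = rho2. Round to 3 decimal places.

z1 = atanh(0.84) = 1.221174,  z2 = atanh(-0.65) = -0.775299
SE = √(1/(n1−3) + 1/(n2−3)) = √(1/6 + 1/50) = √(0.1666667 + 0.0200000) = √0.1866667 = 0.432049
z = (z1 − z2)/SE = (1.221174 − (-0.775299)) / 0.432049 = 1.996473 / 0.432049 = 4.621

4.621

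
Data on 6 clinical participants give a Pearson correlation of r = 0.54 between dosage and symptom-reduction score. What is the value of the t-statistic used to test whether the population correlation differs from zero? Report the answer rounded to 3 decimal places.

1 − r² = 1 − 0.2916 = 0.7084;  √(1−r²) = 0.841665
√(n−2) = √4 = 2.000000
t = r·√(n−2)/√(1−r²) = 0.54 · 2.000000 / 0.841665 = 1.283

1.283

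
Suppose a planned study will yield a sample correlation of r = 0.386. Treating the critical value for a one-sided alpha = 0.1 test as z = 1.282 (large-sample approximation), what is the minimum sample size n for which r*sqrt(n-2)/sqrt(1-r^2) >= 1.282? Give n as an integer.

Need r·√(n−2)/√(1−r²) ≥ 1.282
√(n−2) ≥ 1.282·√(1−0.148996) / 0.386 = 1.282·0.922499 / 0.386 = 3.0638
n−2 ≥ 9.3869  ⇒  n ≥ 11.3869
Smallest integer n = 12

12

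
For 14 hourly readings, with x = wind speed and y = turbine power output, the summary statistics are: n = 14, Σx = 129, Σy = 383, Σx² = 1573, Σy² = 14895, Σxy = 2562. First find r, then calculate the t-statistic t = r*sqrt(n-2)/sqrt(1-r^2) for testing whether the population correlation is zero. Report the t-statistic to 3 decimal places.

Numerator: nΣxy − (Σx)(Σy) = 14·2562 − (129)(383) = -13539
Denominator: √[(nΣx²−(Σx)²)(nΣy²−(Σy)²)]
  nΣx²−(Σx)² = 14·1573 − 16641 = 5381;  nΣy²−(Σy)² = 14·14895 − 146689 = 61841
  √(5381·61841) = √332766421 = 18241.8864
r = -13539 / 18241.8864 = -0.7422
t = r·√(n−2)/√(1−r²) = -0.7422·√12 / √(1−0.550861) = -2.571056 / 0.670178 = -3.836

-3.836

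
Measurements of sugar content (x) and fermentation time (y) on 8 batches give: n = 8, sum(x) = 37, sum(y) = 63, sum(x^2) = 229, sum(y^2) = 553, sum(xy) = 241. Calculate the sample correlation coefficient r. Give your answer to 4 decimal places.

Numerator: nΣxy − (Σx)(Σy) = 8·241 − (37)(63) = -403
Denominator: √[(nΣx²−(Σx)²)(nΣy²−(Σy)²)]
  nΣx²−(Σx)² = 8·229 − 1369 = 463;  nΣy²−(Σy)² = 8·553 − 3969 = 455
  √(463·455) = √210665 = 458.9826
r = -403 / 458.9826 = -0.8780

-0.8780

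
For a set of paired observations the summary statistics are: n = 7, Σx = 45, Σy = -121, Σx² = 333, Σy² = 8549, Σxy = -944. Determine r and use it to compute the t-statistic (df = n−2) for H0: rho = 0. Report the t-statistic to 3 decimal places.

Numerator: nΣxy − (Σx)(Σy) = 7·(-944) − (45)(-121) = -1163
Denominator: √[(nΣx²−(Σx)²)(nΣy²−(Σy)²)]
  nΣx²−(Σx)² = 7·333 − 2025 = 306;  nΣy²−(Σy)² = 7·8549 − 14641 = 45202
  √(306·45202) = √13831812 = 3719.1144
r = -1163 / 3719.1144 = -0.3127
t = r·√(n−2)/√(1−r²) = -0.3127·√5 / √(1−0.097781) = -0.699218 / 0.949852 = -0.736

-0.736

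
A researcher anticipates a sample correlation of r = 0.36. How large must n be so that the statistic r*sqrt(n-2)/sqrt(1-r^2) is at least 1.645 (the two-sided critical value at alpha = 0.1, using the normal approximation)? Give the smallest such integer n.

Need r·√(n−2)/√(1−r²) ≥ 1.645
√(n−2) ≥ 1.645·√(1−0.1296) / 0.36 = 1.645·0.932952 / 0.36 = 4.2631
n−2 ≥ 18.1740  ⇒  n ≥ 20.1740
Smallest integer n = 21

21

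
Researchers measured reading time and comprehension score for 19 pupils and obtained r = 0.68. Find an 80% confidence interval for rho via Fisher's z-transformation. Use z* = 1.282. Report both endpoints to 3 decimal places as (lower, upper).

(0.469, 0.818)

z_r = atanh(0.68) = 0.829114;  SE = 1/√(n−3) = 1/√16 = 0.250000
z-limits: 0.829114 ± 1.282·0.250000 = 0.829114 ± 0.320500 = [0.508614, 1.149614]
ρ-limits: (tanh 0.508614, tanh 1.149614) = (0.469, 0.818)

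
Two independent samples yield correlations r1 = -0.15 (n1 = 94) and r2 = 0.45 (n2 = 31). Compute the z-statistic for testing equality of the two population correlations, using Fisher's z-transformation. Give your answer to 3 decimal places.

-2.942

Fisher z-transforms: z1 = atanh(-0.15) = -0.151140, z2 = atanh(0.45) = 0.484700; difference d = -0.635840
Var(d) = 1/91 + 1/28 = 0.0109890 + 0.0357143 = 0.0467033
z = d/√Var(d) = -0.635840 / √0.0467033 = -0.635840 / 0.216109 = -2.942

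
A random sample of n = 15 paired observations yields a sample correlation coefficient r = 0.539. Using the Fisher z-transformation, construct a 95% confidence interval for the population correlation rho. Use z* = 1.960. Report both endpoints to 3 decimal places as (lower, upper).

Fisher z: z_r = atanh(r) = ½·ln((1+0.539)/(1−0.539)) = 0.602745
SE(z) = 1/√(n−3) = 1/√12 = 0.288675
95% ⇒ z* = 1.960; margin = 1.960·0.288675 = 0.565803
CI on z-scale: (0.036942, 1.168548)
Back-transform: tanh(0.036942) = 0.036925, tanh(1.168548) = 0.823806

(0.037, 0.824)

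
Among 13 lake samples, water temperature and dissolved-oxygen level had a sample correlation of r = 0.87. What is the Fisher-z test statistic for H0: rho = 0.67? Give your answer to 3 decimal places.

z_r = atanh(0.87) = 1.333080,  z_0 = atanh(0.67) = 0.810743
SE = 1/√(n−3) = 1/√10 = 0.316228
z = (z_r − z_0)/SE = (1.333080 − 0.810743) / 0.316228 = 0.522337 / 0.316228 = 1.652

1.652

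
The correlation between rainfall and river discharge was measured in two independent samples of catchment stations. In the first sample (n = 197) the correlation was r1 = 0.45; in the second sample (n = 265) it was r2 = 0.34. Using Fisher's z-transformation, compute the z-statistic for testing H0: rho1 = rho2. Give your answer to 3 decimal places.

1.379

z1 = atanh(0.45) = 0.484700,  z2 = atanh(0.34) = 0.354093
SE = √(1/(n1−3) + 1/(n2−3)) = √(1/194 + 1/262) = √(0.0051546 + 0.0038168) = √0.0089714 = 0.094717
z = (z1 − z2)/SE = (0.484700 − 0.354093) / 0.094717 = 0.130607 / 0.094717 = 1.379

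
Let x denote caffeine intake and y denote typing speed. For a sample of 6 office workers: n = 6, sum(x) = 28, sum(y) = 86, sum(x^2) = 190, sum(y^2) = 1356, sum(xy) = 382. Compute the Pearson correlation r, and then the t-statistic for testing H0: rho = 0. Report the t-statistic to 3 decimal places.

-0.464

S_xy = nΣxy − ΣxΣy = 6·382 − 28·86 = 2292 − 2408 = -116
S_xx = nΣx² − (Σx)² = 6·190 − 28² = 1140 − 784 = 356
S_yy = nΣy² − (Σy)² = 6·1356 − 86² = 8136 − 7396 = 740
r = S_xy / √(S_xx·S_yy) = -116 / √(356·740) = -116 / √263440 = -116 / 513.2641 = -0.2260
t = r·√(n−2)/√(1−r²) = -0.2260·√4 / √(1−0.051076) = -0.452000 / 0.974127 = -0.464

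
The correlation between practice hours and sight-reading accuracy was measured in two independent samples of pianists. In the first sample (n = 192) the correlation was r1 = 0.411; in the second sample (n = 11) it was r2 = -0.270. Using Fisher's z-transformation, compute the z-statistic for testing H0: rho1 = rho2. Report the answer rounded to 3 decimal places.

Fisher z-transforms: z1 = atanh(0.411) = 0.436814, z2 = atanh(-0.270) = -0.276864; difference d = 0.713678
Var(d) = 1/189 + 1/8 = 0.0052910 + 0.1250000 = 0.1302910
z = d/√Var(d) = 0.713678 / √0.1302910 = 0.713678 / 0.360958 = 1.977

1.977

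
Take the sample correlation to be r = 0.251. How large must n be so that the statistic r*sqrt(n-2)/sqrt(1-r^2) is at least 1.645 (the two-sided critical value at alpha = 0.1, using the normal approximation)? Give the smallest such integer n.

r√(n−2)/√(1−r²) ≥ 1.645  ⇔  n−2 ≥ (1.645)²·(1−r²)/r²
(1−r²)/r² = (1−0.063001)/0.063001 = 14.8728
n ≥ 2 + 2.706025·14.8728 = 2 + 40.2462 = 42.2462
⌈42.2462⌉ = 43

43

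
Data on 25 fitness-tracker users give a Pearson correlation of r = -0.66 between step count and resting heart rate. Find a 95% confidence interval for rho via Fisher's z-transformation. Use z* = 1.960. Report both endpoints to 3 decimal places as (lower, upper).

z_r = atanh(-0.66) = -0.792814;  SE = 1/√(n−3) = 1/√22 = 0.213201
z-limits: -0.792814 ± 1.960·0.213201 = -0.792814 ± 0.417874 = [-1.210688, -0.374940]
ρ-limits: (tanh -1.210688, tanh -0.374940) = (-0.837, -0.358)

(-0.837, -0.358)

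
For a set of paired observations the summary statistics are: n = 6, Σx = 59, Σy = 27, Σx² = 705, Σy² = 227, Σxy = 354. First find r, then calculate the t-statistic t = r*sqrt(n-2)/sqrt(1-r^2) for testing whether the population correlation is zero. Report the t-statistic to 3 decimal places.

2.423

S_xy = nΣxy − ΣxΣy = 6·354 − 59·27 = 2124 − 1593 = 531
S_xx = nΣx² − (Σx)² = 6·705 − 59² = 4230 − 3481 = 749
S_yy = nΣy² − (Σy)² = 6·227 − 27² = 1362 − 729 = 633
r = S_xy / √(S_xx·S_yy) = 531 / √(749·633) = 531 / √474117 = 531 / 688.5615 = 0.7712
t = r·√(n−2)/√(1−r²) = 0.7712·√4 / √(1−0.594749) = 1.542400 / 0.636593 = 2.423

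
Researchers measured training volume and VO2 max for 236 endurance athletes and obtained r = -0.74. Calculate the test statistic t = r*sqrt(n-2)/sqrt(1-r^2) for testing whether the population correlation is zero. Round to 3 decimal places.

1 − r² = 1 − 0.5476 = 0.4524;  √(1−r²) = 0.672607
√(n−2) = √234 = 15.297059
t = r·√(n−2)/√(1−r²) = -0.74 · 15.297059 / 0.672607 = -16.830

-16.830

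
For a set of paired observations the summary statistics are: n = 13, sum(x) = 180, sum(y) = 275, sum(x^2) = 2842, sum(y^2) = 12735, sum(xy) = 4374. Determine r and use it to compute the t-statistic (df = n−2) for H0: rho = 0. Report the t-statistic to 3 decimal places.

S_xy = nΣxy − ΣxΣy = 13·4374 − 180·275 = 56862 − 49500 = 7362
S_xx = nΣx² − (Σx)² = 13·2842 − 180² = 36946 − 32400 = 4546
S_yy = nΣy² − (Σy)² = 13·12735 − 275² = 165555 − 75625 = 89930
r = S_xy / √(S_xx·S_yy) = 7362 / √(4546·89930) = 7362 / √408821780 = 7362 / 20219.3417 = 0.3641
t = r·√(n−2)/√(1−r²) = 0.3641·√11 / √(1−0.132569) = 1.207583 / 0.931360 = 1.297

1.297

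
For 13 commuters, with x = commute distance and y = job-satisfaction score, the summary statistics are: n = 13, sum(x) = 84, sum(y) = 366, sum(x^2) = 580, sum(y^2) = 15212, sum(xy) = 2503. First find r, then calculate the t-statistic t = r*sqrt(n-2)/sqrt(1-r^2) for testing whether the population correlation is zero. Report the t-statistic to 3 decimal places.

Numerator: nΣxy − (Σx)(Σy) = 13·2503 − (84)(366) = 1795
Denominator: √[(nΣx²−(Σx)²)(nΣy²−(Σy)²)]
  nΣx²−(Σx)² = 13·580 − 7056 = 484;  nΣy²−(Σy)² = 13·15212 − 133956 = 63800
  √(484·63800) = √30879200 = 5556.9056
r = 1795 / 5556.9056 = 0.3230
t = r·√(n−2)/√(1−r²) = 0.3230·√11 / √(1−0.104329) = 1.071270 / 0.946399 = 1.132

1.132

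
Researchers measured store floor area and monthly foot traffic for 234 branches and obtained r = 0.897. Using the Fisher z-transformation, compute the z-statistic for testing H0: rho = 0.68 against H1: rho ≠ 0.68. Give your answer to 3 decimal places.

z_r = atanh(0.897) = 1.456650,  z_0 = atanh(0.68) = 0.829114
SE = 1/√(n−3) = 1/√231 = 0.065795
z = (z_r − z_0)/SE = (1.456650 − 0.829114) / 0.065795 = 0.627536 / 0.065795 = 9.538

9.538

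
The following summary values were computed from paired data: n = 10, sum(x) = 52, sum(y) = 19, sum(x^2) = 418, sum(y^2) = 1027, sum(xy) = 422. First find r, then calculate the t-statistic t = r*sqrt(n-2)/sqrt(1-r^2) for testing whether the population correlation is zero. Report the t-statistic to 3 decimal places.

Numerator: nΣxy − (Σx)(Σy) = 10·422 − (52)(19) = 3232
Denominator: √[(nΣx²−(Σx)²)(nΣy²−(Σy)²)]
  nΣx²−(Σx)² = 10·418 − 2704 = 1476;  nΣy²−(Σy)² = 10·1027 − 361 = 9909
  √(1476·9909) = √14625684 = 3824.3541
r = 3232 / 3824.3541 = 0.8451
t = r·√(n−2)/√(1−r²) = 0.8451·√8 / √(1−0.714194) = 2.390304 / 0.534608 = 4.471

4.471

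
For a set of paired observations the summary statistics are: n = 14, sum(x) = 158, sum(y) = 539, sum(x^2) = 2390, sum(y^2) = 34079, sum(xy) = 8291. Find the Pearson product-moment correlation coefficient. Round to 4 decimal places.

S_xy = nΣxy − ΣxΣy = 14·8291 − 158·539 = 116074 − 85162 = 30912
S_xx = nΣx² − (Σx)² = 14·2390 − 158² = 33460 − 24964 = 8496
S_yy = nΣy² − (Σy)² = 14·34079 − 539² = 477106 − 290521 = 186585
r = S_xy / √(S_xx·S_yy) = 30912 / √(8496·186585) = 30912 / √1585226160 = 30912 / 39814.8987 = 0.7764

0.7764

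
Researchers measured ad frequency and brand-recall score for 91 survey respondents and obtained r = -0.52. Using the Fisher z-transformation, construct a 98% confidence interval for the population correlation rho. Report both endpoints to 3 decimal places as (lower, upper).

(-0.677, -0.317)

z_r = atanh(-0.52) = -0.576340;  SE = 1/√(n−3) = 1/√88 = 0.106600
z-limits: -0.576340 ± 2.326·0.106600 = -0.576340 ± 0.247952 = [-0.824292, -0.328388]
ρ-limits: (tanh -0.824292, tanh -0.328388) = (-0.677, -0.317)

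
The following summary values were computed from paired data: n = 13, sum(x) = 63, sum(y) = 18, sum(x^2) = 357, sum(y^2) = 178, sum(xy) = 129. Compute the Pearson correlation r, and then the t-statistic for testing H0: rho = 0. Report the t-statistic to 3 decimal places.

S_xy = nΣxy − ΣxΣy = 13·129 − 63·18 = 1677 − 1134 = 543
S_xx = nΣx² − (Σx)² = 13·357 − 63² = 4641 − 3969 = 672
S_yy = nΣy² − (Σy)² = 13·178 − 18² = 2314 − 324 = 1990
r = S_xy / √(S_xx·S_yy) = 543 / √(672·1990) = 543 / √1337280 = 543 / 1156.4082 = 0.4696
t = r·√(n−2)/√(1−r²) = 0.4696·√11 / √(1−0.220524) = 1.557487 / 0.882879 = 1.764

1.764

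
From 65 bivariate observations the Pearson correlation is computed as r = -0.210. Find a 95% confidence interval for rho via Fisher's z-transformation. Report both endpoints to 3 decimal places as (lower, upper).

(-0.432, 0.036)

Fisher z: z_r = atanh(r) = ½·ln((1+(-0.210))/(1−(-0.210))) = -0.213171
SE(z) = 1/√(n−3) = 1/√62 = 0.127000
95% ⇒ z* = 1.960; margin = 1.960·0.127000 = 0.248920
CI on z-scale: (-0.462091, 0.035749)
Back-transform: tanh(-0.462091) = -0.431787, tanh(0.035749) = 0.035734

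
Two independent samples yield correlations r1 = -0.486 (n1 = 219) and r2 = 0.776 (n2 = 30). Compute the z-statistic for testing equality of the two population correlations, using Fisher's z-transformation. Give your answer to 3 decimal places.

z1 = atanh(-0.486) = -0.530810,  z2 = atanh(0.776) = 1.035236
SE = √(1/(n1−3) + 1/(n2−3)) = √(1/216 + 1/27) = √(0.0046296 + 0.0370370) = √0.0416666 = 0.204124
z = (z1 − z2)/SE = (-0.530810 − 1.035236) / 0.204124 = -1.566046 / 0.204124 = -7.672

-7.672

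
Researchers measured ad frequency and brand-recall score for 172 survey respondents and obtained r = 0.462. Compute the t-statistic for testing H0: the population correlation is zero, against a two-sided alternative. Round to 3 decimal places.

6.792

1 − r² = 1 − 0.213444 = 0.786556;  √(1−r²) = 0.886880
√(n−2) = √170 = 13.038405
t = r·√(n−2)/√(1−r²) = 0.462 · 13.038405 / 0.886880 = 6.792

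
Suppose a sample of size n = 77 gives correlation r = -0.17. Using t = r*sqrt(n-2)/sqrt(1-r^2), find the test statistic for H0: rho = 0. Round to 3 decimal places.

-1.494

t = r·√(n−2) / √(1−r²) with r = -0.17, n = 77
  = -0.17·√75 / √(1 − 0.0289)
  = -0.17·8.660254 / 0.985444
  = -1.472243 / 0.985444 = -1.494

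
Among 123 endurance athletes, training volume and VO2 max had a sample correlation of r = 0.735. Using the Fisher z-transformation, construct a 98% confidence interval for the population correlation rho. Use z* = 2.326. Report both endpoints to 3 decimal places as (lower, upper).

Fisher z: z_r = atanh(r) = ½·ln((1+0.735)/(1−0.735)) = 0.939516
SE(z) = 1/√(n−3) = 1/√120 = 0.091287
98% ⇒ z* = 2.326; margin = 2.326·0.091287 = 0.212334
CI on z-scale: (0.727182, 1.151850)
Back-transform: tanh(0.727182) = 0.621338, tanh(1.151850) = 0.818366

(0.621, 0.818)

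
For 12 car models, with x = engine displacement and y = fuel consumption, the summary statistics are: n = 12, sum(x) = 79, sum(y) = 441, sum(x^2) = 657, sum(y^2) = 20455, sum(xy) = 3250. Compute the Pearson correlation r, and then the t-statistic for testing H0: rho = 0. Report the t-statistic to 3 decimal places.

1.614

Numerator: nΣxy − (Σx)(Σy) = 12·3250 − (79)(441) = 4161
Denominator: √[(nΣx²−(Σx)²)(nΣy²−(Σy)²)]
  nΣx²−(Σx)² = 12·657 − 6241 = 1643;  nΣy²−(Σy)² = 12·20455 − 194481 = 50979
  √(1643·50979) = √83758497 = 9151.9668
r = 4161 / 9151.9668 = 0.4547
t = r·√(n−2)/√(1−r²) = 0.4547·√10 / √(1−0.206752) = 1.437888 / 0.890645 = 1.614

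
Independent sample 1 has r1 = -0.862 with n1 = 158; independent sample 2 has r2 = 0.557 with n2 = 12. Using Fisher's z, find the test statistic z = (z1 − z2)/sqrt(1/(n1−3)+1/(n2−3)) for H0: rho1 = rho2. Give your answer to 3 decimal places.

-5.628

z1 = atanh(-0.862) = -1.301076,  z2 = atanh(0.557) = 0.628473
SE = √(1/(n1−3) + 1/(n2−3)) = √(1/155 + 1/9) = √(0.0064516 + 0.1111111) = √0.1175627 = 0.342874
z = (z1 − z2)/SE = (-1.301076 − 0.628473) / 0.342874 = -1.929549 / 0.342874 = -5.628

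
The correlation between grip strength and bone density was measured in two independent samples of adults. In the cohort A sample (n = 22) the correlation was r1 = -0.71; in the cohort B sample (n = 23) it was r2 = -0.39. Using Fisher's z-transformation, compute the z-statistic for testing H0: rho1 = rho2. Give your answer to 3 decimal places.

-1.484

Fisher z-transforms: z1 = atanh(-0.71) = -0.887184, z2 = atanh(-0.39) = -0.411800; difference d = -0.475384
Var(d) = 1/19 + 1/20 = 0.0526316 + 0.0500000 = 0.1026316
z = d/√Var(d) = -0.475384 / √0.1026316 = -0.475384 / 0.320362 = -1.484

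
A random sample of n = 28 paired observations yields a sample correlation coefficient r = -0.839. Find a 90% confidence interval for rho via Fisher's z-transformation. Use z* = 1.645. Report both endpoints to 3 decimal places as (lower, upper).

(-0.913, -0.711)

z_r = atanh(-0.839) = -1.217786;  SE = 1/√(n−3) = 1/√25 = 0.200000
z-limits: -1.217786 ± 1.645·0.200000 = -1.217786 ± 0.329000 = [-1.546786, -0.888786]
ρ-limits: (tanh -1.546786, tanh -0.888786) = (-0.913, -0.711)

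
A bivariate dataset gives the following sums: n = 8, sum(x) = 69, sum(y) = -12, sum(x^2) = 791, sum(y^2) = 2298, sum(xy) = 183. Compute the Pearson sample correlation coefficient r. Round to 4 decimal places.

S_xy = nΣxy − ΣxΣy = 8·183 − 69·(-12) = 1464 − (-828) = 2292
S_xx = nΣx² − (Σx)² = 8·791 − 69² = 6328 − 4761 = 1567
S_yy = nΣy² − (Σy)² = 8·2298 − (-12)² = 18384 − 144 = 18240
r = S_xy / √(S_xx·S_yy) = 2292 / √(1567·18240) = 2292 / √28582080 = 2292 / 5346.2211 = 0.4287

0.4287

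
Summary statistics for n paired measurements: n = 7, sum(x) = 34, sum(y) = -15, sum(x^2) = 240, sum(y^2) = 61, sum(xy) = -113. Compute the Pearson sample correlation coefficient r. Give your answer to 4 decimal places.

Numerator: nΣxy − (Σx)(Σy) = 7·(-113) − (34)(-15) = -281
Denominator: √[(nΣx²−(Σx)²)(nΣy²−(Σy)²)]
  nΣx²−(Σx)² = 7·240 − 1156 = 524;  nΣy²−(Σy)² = 7·61 − 225 = 202
  √(524·202) = √105848 = 325.3429
r = -281 / 325.3429 = -0.8637

-0.8637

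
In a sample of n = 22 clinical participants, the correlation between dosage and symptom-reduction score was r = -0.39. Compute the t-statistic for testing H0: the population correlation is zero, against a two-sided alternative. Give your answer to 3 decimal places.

1 − r² = 1 − 0.1521 = 0.8479;  √(1−r²) = 0.920815
√(n−2) = √20 = 4.472136
t = r·√(n−2)/√(1−r²) = -0.39 · 4.472136 / 0.920815 = -1.894

-1.894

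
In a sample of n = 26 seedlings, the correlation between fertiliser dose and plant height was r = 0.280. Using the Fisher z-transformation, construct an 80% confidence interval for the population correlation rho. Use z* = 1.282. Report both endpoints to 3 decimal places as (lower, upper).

(0.020, 0.504)

Fisher z: z_r = atanh(r) = ½·ln((1+0.280)/(1−0.280)) = 0.287682
SE(z) = 1/√(n−3) = 1/√23 = 0.208514
80% ⇒ z* = 1.282; margin = 1.282·0.208514 = 0.267315
CI on z-scale: (0.020367, 0.554997)
Back-transform: tanh(0.020367) = 0.020364, tanh(0.554997) = 0.504256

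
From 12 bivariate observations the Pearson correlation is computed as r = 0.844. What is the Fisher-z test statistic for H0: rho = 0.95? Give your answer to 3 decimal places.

Fisher z: atanh(0.844) = 1.234918, atanh(0.95) = 1.831781
z = (z_r − z_0)·√(n−3) = (1.234918 − 1.831781)·√9 = -0.596863 · 3.000000 = -1.791

-1.791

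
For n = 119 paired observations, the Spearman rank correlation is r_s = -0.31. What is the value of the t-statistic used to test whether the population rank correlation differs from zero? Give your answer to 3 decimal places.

-3.527

t = r_s·√(n−2) / √(1−r_s²) with r_s = -0.31, n = 119
  = -0.31·√117 / √(1 − 0.0961)
  = -0.31·10.816654 / 0.950737
  = -3.353163 / 0.950737 = -3.527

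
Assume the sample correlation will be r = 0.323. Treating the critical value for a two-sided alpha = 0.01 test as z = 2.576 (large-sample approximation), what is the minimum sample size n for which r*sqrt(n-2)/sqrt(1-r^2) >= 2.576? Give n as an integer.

Need r·√(n−2)/√(1−r²) ≥ 2.576
√(n−2) ≥ 2.576·√(1−0.104329) / 0.323 = 2.576·0.946399 / 0.323 = 7.5478
n−2 ≥ 56.9693  ⇒  n ≥ 58.9693
Smallest integer n = 59

59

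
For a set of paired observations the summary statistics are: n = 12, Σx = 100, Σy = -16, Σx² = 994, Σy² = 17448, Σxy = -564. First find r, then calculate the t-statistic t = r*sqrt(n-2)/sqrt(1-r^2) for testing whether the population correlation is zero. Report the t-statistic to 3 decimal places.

-0.842

Numerator: nΣxy − (Σx)(Σy) = 12·(-564) − (100)(-16) = -5168
Denominator: √[(nΣx²−(Σx)²)(nΣy²−(Σy)²)]
  nΣx²−(Σx)² = 12·994 − 10000 = 1928;  nΣy²−(Σy)² = 12·17448 − 256 = 209120
  √(1928·209120) = √403183360 = 20079.4263
r = -5168 / 20079.4263 = -0.2574
t = r·√(n−2)/√(1−r²) = -0.2574·√10 / √(1−0.066255) = -0.813970 / 0.966305 = -0.842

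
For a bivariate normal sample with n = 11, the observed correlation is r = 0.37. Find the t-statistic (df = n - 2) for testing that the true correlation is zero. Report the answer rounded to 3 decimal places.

1 − r² = 1 − 0.1369 = 0.8631;  √(1−r²) = 0.929032
√(n−2) = √9 = 3.000000
t = r·√(n−2)/√(1−r²) = 0.37 · 3.000000 / 0.929032 = 1.195

1.195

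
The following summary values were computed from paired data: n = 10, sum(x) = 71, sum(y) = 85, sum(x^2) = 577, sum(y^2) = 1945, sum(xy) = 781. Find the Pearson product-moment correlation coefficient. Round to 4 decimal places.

Numerator: nΣxy − (Σx)(Σy) = 10·781 − (71)(85) = 1775
Denominator: √[(nΣx²−(Σx)²)(nΣy²−(Σy)²)]
  nΣx²−(Σx)² = 10·577 − 5041 = 729;  nΣy²−(Σy)² = 10·1945 − 7225 = 12225
  √(729·12225) = √8912025 = 2985.3015
r = 1775 / 2985.3015 = 0.5946

0.5946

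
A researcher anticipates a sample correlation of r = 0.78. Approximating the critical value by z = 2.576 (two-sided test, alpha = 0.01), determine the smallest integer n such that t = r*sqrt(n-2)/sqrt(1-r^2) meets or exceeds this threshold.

7

r√(n−2)/√(1−r²) ≥ 2.576  ⇔  n−2 ≥ (2.576)²·(1−r²)/r²
(1−r²)/r² = (1−0.6084)/0.6084 = 0.6437
n ≥ 2 + 6.635776·0.6437 = 2 + 4.2714 = 6.2714
⌈6.2714⌉ = 7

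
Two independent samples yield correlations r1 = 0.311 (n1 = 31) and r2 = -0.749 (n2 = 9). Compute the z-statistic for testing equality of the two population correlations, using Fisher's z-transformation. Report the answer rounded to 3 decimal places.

2.873

z1 = atanh(0.311) = 0.321652,  z2 = atanh(-0.749) = -0.970673
SE = √(1/(n1−3) + 1/(n2−3)) = √(1/28 + 1/6) = √(0.0357143 + 0.1666667) = √0.2023810 = 0.449868
z = (z1 − z2)/SE = (0.321652 − (-0.970673)) / 0.449868 = 1.292325 / 0.449868 = 2.873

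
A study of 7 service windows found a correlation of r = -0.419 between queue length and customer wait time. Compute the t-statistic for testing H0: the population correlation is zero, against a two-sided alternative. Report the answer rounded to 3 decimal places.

t = r·√(n−2) / √(1−r²) with r = -0.419, n = 7
  = -0.419·√5 / √(1 − 0.175561)
  = -0.419·2.236068 / 0.907986
  = -0.936912 / 0.907986 = -1.032

-1.032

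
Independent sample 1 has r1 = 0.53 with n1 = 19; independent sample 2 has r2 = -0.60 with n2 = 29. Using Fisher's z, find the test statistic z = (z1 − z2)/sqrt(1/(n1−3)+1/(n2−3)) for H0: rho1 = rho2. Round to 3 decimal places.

4.039

z1 = atanh(0.53) = 0.590145,  z2 = atanh(-0.60) = -0.693147
SE = √(1/(n1−3) + 1/(n2−3)) = √(1/16 + 1/26) = √(0.0625000 + 0.0384615) = √0.1009615 = 0.317744
z = (z1 − z2)/SE = (0.590145 − (-0.693147)) / 0.317744 = 1.283292 / 0.317744 = 4.039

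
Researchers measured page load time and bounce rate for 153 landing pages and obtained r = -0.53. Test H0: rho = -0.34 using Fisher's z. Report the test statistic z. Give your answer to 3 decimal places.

Fisher z: atanh(-0.53) = -0.590145, atanh(-0.34) = -0.354093
z = (z_r − z_0)·√(n−3) = (-0.590145 − (-0.354093))·√150 = -0.236052 · 12.247449 = -2.891

-2.891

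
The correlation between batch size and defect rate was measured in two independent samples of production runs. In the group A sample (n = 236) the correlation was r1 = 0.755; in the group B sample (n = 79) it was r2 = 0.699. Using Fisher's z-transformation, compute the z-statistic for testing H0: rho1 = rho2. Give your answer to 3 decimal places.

0.902

z1 = atanh(0.755) = 0.984483,  z2 = atanh(0.699) = 0.865342
SE = √(1/(n1−3) + 1/(n2−3)) = √(1/233 + 1/76) = √(0.0042918 + 0.0131579) = √0.0174497 = 0.132097
z = (z1 − z2)/SE = (0.984483 − 0.865342) / 0.132097 = 0.119141 / 0.132097 = 0.902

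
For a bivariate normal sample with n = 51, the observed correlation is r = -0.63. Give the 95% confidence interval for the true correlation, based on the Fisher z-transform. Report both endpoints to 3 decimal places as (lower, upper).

(-0.772, -0.429)

z_r = atanh(-0.63) = -0.741416;  SE = 1/√(n−3) = 1/√48 = 0.144338
z-limits: -0.741416 ± 1.960·0.144338 = -0.741416 ± 0.282902 = [-1.024318, -0.458514]
ρ-limits: (tanh -1.024318, tanh -0.458514) = (-0.772, -0.429)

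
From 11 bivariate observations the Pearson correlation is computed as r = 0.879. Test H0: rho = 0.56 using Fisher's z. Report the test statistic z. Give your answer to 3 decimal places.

z_r = atanh(0.879) = 1.371352,  z_0 = atanh(0.56) = 0.632833
SE = 1/√(n−3) = 1/√8 = 0.353553
z = (z_r − z_0)/SE = (1.371352 − 0.632833) / 0.353553 = 0.738519 / 0.353553 = 2.089

2.089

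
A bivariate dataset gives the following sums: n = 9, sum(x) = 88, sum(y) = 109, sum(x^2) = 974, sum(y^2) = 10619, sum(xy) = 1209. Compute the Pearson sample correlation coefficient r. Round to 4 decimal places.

S_xy = nΣxy − ΣxΣy = 9·1209 − 88·109 = 10881 − 9592 = 1289
S_xx = nΣx² − (Σx)² = 9·974 − 88² = 8766 − 7744 = 1022
S_yy = nΣy² − (Σy)² = 9·10619 − 109² = 95571 − 11881 = 83690
r = S_xy / √(S_xx·S_yy) = 1289 / √(1022·83690) = 1289 / √85531180 = 1289 / 9248.3069 = 0.1394

0.1394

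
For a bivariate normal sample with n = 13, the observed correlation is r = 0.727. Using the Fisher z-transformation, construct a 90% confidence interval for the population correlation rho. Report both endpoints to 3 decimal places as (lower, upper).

z_r = atanh(0.727) = 0.922335;  SE = 1/√(n−3) = 1/√10 = 0.316228
z-limits: 0.922335 ± 1.645·0.316228 = 0.922335 ± 0.520195 = [0.402140, 1.442530]
ρ-limits: (tanh 0.402140, tanh 1.442530) = (0.382, 0.894)

(0.382, 0.894)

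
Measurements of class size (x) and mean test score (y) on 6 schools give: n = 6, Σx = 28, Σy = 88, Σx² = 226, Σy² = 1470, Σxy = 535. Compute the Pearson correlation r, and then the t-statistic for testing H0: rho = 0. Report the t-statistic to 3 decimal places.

6.145

S_xy = nΣxy − ΣxΣy = 6·535 − 28·88 = 3210 − 2464 = 746
S_xx = nΣx² − (Σx)² = 6·226 − 28² = 1356 − 784 = 572
S_yy = nΣy² − (Σy)² = 6·1470 − 88² = 8820 − 7744 = 1076
r = S_xy / √(S_xx·S_yy) = 746 / √(572·1076) = 746 / √615472 = 746 / 784.5202 = 0.9509
t = r·√(n−2)/√(1−r²) = 0.9509·√4 / √(1−0.904211) = 1.901800 / 0.309498 = 6.145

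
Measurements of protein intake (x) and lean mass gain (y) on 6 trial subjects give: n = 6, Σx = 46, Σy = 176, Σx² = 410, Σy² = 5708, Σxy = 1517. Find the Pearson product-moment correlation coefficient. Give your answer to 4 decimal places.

0.9482

Numerator: nΣxy − (Σx)(Σy) = 6·1517 − (46)(176) = 1006
Denominator: √[(nΣx²−(Σx)²)(nΣy²−(Σy)²)]
  nΣx²−(Σx)² = 6·410 − 2116 = 344;  nΣy²−(Σy)² = 6·5708 − 30976 = 3272
  √(344·3272) = √1125568 = 1060.9279
r = 1006 / 1060.9279 = 0.9482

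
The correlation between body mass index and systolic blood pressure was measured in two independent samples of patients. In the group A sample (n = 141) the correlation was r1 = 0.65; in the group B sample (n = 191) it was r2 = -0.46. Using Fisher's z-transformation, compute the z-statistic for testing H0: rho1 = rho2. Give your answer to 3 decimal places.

z1 = atanh(0.65) = 0.775299,  z2 = atanh(-0.46) = -0.497311
SE = √(1/(n1−3) + 1/(n2−3)) = √(1/138 + 1/188) = √(0.0072464 + 0.0053191) = √0.0125655 = 0.112096
z = (z1 − z2)/SE = (0.775299 − (-0.497311)) / 0.112096 = 1.272610 / 0.112096 = 11.353

11.353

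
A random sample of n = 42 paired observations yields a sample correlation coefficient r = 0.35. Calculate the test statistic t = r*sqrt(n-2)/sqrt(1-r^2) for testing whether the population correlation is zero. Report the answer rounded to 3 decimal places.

1 − r² = 1 − 0.1225 = 0.8775;  √(1−r²) = 0.936750
√(n−2) = √40 = 6.324555
t = r·√(n−2)/√(1−r²) = 0.35 · 6.324555 / 0.936750 = 2.363

2.363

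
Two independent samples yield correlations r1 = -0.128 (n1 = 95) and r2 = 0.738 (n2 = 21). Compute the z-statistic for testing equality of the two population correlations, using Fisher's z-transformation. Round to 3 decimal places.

-4.170

z1 = atanh(-0.128) = -0.128706,  z2 = atanh(0.738) = 0.946073
SE = √(1/(n1−3) + 1/(n2−3)) = √(1/92 + 1/18) = √(0.0108696 + 0.0555556) = √0.0664252 = 0.257731
z = (z1 − z2)/SE = (-0.128706 − 0.946073) / 0.257731 = -1.074779 / 0.257731 = -4.170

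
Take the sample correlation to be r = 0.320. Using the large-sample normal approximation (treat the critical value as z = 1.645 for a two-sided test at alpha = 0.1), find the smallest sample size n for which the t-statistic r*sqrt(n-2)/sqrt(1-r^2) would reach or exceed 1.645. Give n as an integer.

26

Need r·√(n−2)/√(1−r²) ≥ 1.645
√(n−2) ≥ 1.645·√(1−0.102400) / 0.320 = 1.645·0.947418 / 0.320 = 4.8703
n−2 ≥ 23.7198  ⇒  n ≥ 25.7198
Smallest integer n = 26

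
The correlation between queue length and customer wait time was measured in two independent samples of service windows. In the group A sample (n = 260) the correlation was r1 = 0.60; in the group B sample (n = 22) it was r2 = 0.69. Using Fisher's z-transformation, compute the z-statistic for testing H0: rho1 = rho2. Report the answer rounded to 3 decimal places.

Fisher z-transforms: z1 = atanh(0.60) = 0.693147, z2 = atanh(0.69) = 0.847956; difference d = -0.154809
Var(d) = 1/257 + 1/19 = 0.0038911 + 0.0526316 = 0.0565227
z = d/√Var(d) = -0.154809 / √0.0565227 = -0.154809 / 0.237745 = -0.651

-0.651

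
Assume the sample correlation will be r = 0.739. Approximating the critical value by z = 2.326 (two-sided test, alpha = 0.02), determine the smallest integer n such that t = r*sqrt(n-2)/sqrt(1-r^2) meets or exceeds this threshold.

Need r·√(n−2)/√(1−r²) ≥ 2.326
√(n−2) ≥ 2.326·√(1−0.546121) / 0.739 = 2.326·0.673705 / 0.739 = 2.1205
n−2 ≥ 4.4965  ⇒  n ≥ 6.4965
Smallest integer n = 7

7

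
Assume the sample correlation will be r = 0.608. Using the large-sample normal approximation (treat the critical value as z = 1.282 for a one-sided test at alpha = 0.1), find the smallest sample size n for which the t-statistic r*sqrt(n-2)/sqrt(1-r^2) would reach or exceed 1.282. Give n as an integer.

5

Need r·√(n−2)/√(1−r²) ≥ 1.282
√(n−2) ≥ 1.282·√(1−0.369664) / 0.608 = 1.282·0.793937 / 0.608 = 1.6741
n−2 ≥ 2.8026  ⇒  n ≥ 4.8026
Smallest integer n = 5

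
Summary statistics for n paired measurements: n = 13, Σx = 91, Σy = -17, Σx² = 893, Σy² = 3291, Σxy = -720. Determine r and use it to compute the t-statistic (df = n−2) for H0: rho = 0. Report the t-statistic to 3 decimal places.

S_xy = nΣxy − ΣxΣy = 13·(-720) − 91·(-17) = -9360 − (-1547) = -7813
S_xx = nΣx² − (Σx)² = 13·893 − 91² = 11609 − 8281 = 3328
S_yy = nΣy² − (Σy)² = 13·3291 − (-17)² = 42783 − 289 = 42494
r = S_xy / √(S_xx·S_yy) = -7813 / √(3328·42494) = -7813 / √141420032 = -7813 / 11892.0155 = -0.6570
t = r·√(n−2)/√(1−r²) = -0.6570·√11 / √(1−0.431649) = -2.179022 / 0.753891 = -2.890

-2.890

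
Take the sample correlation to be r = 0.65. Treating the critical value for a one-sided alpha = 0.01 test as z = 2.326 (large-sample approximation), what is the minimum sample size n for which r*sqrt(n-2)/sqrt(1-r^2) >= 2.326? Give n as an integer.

10

Need r·√(n−2)/√(1−r²) ≥ 2.326
√(n−2) ≥ 2.326·√(1−0.4225) / 0.65 = 2.326·0.759934 / 0.65 = 2.7194
n−2 ≥ 7.3951  ⇒  n ≥ 9.3951
Smallest integer n = 10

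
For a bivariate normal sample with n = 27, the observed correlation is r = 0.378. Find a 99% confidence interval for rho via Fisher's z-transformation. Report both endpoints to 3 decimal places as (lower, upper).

(-0.127, 0.728)

Fisher z: z_r = atanh(r) = ½·ln((1+0.378)/(1−0.378)) = 0.397724
SE(z) = 1/√(n−3) = 1/√24 = 0.204124
99% ⇒ z* = 2.576; margin = 2.576·0.204124 = 0.525823
CI on z-scale: (-0.128099, 0.923547)
Back-transform: tanh(-0.128099) = -0.127403, tanh(0.923547) = 0.727571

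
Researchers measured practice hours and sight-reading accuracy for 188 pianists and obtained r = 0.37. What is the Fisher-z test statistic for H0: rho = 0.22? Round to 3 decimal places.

2.241

z_r = atanh(0.37) = 0.388423,  z_0 = atanh(0.22) = 0.223656
SE = 1/√(n−3) = 1/√185 = 0.073521
z = (z_r − z_0)/SE = (0.388423 − 0.223656) / 0.073521 = 0.164767 / 0.073521 = 2.241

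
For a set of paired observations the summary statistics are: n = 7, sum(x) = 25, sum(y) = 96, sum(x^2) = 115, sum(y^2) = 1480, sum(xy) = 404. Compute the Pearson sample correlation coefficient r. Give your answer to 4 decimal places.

0.9432

S_xy = nΣxy − ΣxΣy = 7·404 − 25·96 = 2828 − 2400 = 428
S_xx = nΣx² − (Σx)² = 7·115 − 25² = 805 − 625 = 180
S_yy = nΣy² − (Σy)² = 7·1480 − 96² = 10360 − 9216 = 1144
r = S_xy / √(S_xx·S_yy) = 428 / √(180·1144) = 428 / √205920 = 428 / 453.7841 = 0.9432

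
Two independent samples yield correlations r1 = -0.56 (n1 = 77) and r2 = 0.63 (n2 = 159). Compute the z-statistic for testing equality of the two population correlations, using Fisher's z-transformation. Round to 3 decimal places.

-9.736

z1 = atanh(-0.56) = -0.632833,  z2 = atanh(0.63) = 0.741416
SE = √(1/(n1−3) + 1/(n2−3)) = √(1/74 + 1/156) = √(0.0135135 + 0.0064103) = √0.0199238 = 0.141152
z = (z1 − z2)/SE = (-0.632833 − 0.741416) / 0.141152 = -1.374249 / 0.141152 = -9.736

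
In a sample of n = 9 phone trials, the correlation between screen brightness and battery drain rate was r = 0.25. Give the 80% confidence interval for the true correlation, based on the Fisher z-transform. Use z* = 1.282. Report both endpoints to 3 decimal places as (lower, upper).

z_r = atanh(0.25) = 0.255413;  SE = 1/√(n−3) = 1/√6 = 0.408248
z-limits: 0.255413 ± 1.282·0.408248 = 0.255413 ± 0.523374 = [-0.267961, 0.778787]
ρ-limits: (tanh -0.267961, tanh 0.778787) = (-0.262, 0.652)

(-0.262, 0.652)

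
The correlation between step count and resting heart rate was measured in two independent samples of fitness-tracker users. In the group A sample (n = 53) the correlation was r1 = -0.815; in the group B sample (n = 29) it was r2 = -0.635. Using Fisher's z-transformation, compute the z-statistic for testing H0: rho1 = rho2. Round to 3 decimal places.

Fisher z-transforms: z1 = atanh(-0.815) = -1.141742, z2 = atanh(-0.635) = -0.749750; difference d = -0.391992
Var(d) = 1/50 + 1/26 = 0.0200000 + 0.0384615 = 0.0584615
z = d/√Var(d) = -0.391992 / √0.0584615 = -0.391992 / 0.241788 = -1.621

-1.621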